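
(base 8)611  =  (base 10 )393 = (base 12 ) 289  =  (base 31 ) cl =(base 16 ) 189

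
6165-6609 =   -  444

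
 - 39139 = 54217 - 93356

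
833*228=189924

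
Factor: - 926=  - 2^1*463^1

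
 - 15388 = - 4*3847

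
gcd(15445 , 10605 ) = 5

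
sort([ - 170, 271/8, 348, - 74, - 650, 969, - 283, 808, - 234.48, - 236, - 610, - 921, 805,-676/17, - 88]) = [ - 921,-650, - 610, - 283, - 236, - 234.48, - 170, - 88, - 74,  -  676/17,271/8,  348,805, 808,  969 ] 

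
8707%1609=662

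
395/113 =395/113 = 3.50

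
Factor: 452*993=2^2*3^1*113^1*331^1  =  448836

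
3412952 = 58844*58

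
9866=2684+7182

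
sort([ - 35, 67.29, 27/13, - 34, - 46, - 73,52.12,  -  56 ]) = [ - 73, - 56,-46, - 35, - 34,27/13,52.12,67.29 ]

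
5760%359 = 16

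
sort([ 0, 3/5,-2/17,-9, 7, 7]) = [  -  9, - 2/17,0, 3/5, 7,7]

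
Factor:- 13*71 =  - 923 = - 13^1*71^1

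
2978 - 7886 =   -  4908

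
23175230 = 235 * 98618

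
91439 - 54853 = 36586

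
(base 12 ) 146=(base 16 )C6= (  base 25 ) 7N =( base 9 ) 240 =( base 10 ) 198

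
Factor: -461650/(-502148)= 230825/251074 = 2^(-1 ) * 5^2*7^1* 47^( - 1 )*1319^1*2671^(  -  1)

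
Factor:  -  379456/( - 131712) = 2^( - 1 )*3^( - 1 )*7^( - 1)*11^2 = 121/42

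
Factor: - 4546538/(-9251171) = 2^1 *401^1*409^( - 1) *5669^1*22619^( - 1)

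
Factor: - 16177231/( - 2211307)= 103^( - 1) * 983^1 * 2351^1*3067^( - 1 ) = 2311033/315901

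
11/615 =11/615 =0.02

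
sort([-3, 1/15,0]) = [ - 3,0,1/15 ]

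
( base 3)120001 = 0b110010110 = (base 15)1c1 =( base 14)210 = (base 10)406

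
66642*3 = 199926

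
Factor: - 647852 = - 2^2 * 149^1*1087^1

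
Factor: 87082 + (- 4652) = 2^1 * 5^1*8243^1=82430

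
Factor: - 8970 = -2^1*3^1*5^1 *13^1*23^1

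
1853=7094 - 5241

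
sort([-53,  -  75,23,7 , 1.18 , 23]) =[ - 75,-53,1.18,7,23,  23]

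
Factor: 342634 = 2^1*171317^1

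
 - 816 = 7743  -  8559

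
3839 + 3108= 6947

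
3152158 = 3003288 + 148870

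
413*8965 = 3702545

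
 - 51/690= - 1 + 213/230 = - 0.07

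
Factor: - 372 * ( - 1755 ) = 652860 = 2^2 * 3^4*5^1*13^1 * 31^1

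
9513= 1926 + 7587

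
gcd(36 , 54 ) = 18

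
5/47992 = 5/47992 = 0.00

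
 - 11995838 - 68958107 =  - 80953945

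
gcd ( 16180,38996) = 4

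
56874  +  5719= 62593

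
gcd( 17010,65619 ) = 9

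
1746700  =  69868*25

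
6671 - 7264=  - 593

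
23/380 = 23/380 = 0.06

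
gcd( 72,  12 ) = 12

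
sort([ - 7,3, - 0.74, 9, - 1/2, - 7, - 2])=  [ - 7, - 7, -2,- 0.74, - 1/2, 3,9]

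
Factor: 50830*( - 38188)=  - 1941096040 = - 2^3 * 5^1*13^1*17^1*23^1*9547^1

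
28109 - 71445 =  - 43336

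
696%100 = 96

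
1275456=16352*78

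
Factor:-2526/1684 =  -3/2 =-2^( - 1)*3^1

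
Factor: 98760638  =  2^1*131^1*376949^1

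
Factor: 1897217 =7^1*17^1 * 107^1*149^1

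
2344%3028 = 2344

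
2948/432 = 6+89/108   =  6.82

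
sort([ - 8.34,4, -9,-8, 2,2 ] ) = [ - 9, - 8.34,-8, 2,2,4]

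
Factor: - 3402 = - 2^1*3^5*7^1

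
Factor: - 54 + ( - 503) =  - 557^1 = -557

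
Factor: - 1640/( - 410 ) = 4 = 2^2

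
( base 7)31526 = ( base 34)6PP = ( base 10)7811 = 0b1111010000011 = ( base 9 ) 11638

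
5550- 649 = 4901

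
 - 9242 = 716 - 9958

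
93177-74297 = 18880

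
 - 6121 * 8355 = -51140955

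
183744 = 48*3828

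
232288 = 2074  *112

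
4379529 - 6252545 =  - 1873016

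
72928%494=310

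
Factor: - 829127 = - 13^1*23^1*47^1 *59^1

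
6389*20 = 127780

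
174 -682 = -508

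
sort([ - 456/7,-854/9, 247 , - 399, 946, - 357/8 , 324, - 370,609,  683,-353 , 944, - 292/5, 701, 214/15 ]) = [ - 399 ,-370,-353,-854/9, - 456/7, - 292/5, - 357/8,214/15  ,  247, 324, 609, 683,701, 944 , 946 ]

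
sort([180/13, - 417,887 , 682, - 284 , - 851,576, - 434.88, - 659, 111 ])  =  [ - 851, - 659, - 434.88,-417 , - 284,180/13,111, 576,682 , 887 ] 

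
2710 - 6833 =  - 4123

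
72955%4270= 365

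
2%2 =0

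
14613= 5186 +9427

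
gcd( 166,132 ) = 2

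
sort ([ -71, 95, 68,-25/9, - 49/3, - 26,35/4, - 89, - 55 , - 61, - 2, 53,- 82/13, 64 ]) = [ - 89, - 71, - 61,- 55, - 26, - 49/3,-82/13,  -  25/9, - 2, 35/4, 53, 64, 68,  95] 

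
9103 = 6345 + 2758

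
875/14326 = 875/14326 =0.06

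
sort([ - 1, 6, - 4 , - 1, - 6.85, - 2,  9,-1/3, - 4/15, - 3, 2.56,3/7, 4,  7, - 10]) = [ - 10, - 6.85, - 4,-3, - 2, - 1 , - 1, - 1/3, - 4/15, 3/7  ,  2.56,4, 6 , 7, 9]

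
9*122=1098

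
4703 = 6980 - 2277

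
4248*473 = 2009304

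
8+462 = 470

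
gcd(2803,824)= 1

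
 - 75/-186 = 25/62 =0.40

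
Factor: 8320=2^7 * 5^1*13^1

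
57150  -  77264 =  - 20114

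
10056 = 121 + 9935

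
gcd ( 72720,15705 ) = 45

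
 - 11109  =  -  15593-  - 4484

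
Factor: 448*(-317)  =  -142016= -2^6 *7^1*317^1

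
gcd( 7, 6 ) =1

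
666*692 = 460872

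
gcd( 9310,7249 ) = 1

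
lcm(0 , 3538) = 0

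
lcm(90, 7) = 630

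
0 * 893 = 0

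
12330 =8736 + 3594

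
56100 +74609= 130709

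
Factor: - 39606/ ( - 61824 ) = 41/64= 2^ ( - 6)*41^1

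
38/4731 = 2/249= 0.01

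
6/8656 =3/4328 = 0.00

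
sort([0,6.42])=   [ 0,6.42]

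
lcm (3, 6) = 6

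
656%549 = 107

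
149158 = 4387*34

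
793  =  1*793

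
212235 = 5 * 42447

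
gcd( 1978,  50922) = 46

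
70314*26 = 1828164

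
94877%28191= 10304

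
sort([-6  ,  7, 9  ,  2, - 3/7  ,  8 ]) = [ -6, - 3/7, 2 , 7, 8,9]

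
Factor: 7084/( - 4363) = -2^2*7^1*11^1*23^1*4363^(-1 ) 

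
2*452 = 904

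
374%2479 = 374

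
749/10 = 749/10 = 74.90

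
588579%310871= 277708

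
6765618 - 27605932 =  - 20840314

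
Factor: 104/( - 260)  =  -2^1*5^(  -  1)=- 2/5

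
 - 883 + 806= - 77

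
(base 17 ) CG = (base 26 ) 8C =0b11011100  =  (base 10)220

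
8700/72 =725/6=120.83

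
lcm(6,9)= 18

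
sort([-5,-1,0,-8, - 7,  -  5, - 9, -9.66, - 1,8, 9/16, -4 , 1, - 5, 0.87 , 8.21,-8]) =[-9.66, - 9, - 8, - 8,-7, - 5 , - 5, - 5, - 4, - 1,  -  1,0,9/16,0.87,1,8,8.21] 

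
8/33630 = 4/16815 = 0.00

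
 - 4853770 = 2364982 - 7218752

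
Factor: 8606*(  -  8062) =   -  69381572 = -  2^2*13^1*29^1*139^1*331^1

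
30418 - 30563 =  - 145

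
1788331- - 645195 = 2433526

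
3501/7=3501/7 = 500.14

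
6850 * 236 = 1616600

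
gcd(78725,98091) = 1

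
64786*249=16131714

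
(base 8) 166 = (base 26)4E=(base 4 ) 1312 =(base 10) 118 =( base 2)1110110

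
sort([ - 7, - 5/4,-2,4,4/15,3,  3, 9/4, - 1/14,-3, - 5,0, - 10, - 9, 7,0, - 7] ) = [ - 10, - 9, - 7,-7, - 5, - 3, - 2, - 5/4 , - 1/14,0,0, 4/15,9/4,3, 3,4, 7] 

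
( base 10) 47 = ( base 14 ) 35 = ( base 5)142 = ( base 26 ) 1L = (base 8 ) 57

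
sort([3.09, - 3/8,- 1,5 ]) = [ - 1, - 3/8,3.09, 5 ] 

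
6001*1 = 6001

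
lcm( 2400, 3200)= 9600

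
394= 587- 193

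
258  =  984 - 726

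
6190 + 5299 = 11489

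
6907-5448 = 1459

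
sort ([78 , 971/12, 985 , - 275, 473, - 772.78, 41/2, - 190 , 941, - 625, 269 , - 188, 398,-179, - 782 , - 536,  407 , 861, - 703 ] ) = [-782, - 772.78,-703,-625 , - 536, - 275, - 190, - 188, - 179, 41/2 , 78,971/12,  269,398, 407 , 473, 861,941,  985]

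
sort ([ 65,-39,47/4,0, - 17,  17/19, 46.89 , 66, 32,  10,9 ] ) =[ - 39,-17 , 0, 17/19,9,10, 47/4,  32,46.89, 65,  66 ] 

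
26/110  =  13/55=0.24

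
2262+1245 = 3507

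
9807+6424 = 16231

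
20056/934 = 21+221/467=   21.47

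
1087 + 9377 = 10464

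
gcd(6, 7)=1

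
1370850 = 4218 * 325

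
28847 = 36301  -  7454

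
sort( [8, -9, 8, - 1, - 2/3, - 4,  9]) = [-9, - 4,-1,-2/3, 8,8, 9 ] 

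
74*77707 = 5750318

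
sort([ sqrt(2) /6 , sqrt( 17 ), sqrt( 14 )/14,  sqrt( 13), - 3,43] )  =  [ - 3,sqrt( 2 )/6,sqrt( 14 ) /14, sqrt(13 ), sqrt(17 ), 43] 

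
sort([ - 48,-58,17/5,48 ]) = [ - 58, - 48, 17/5, 48]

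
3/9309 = 1/3103 = 0.00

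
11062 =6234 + 4828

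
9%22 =9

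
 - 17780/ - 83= 214+18/83 =214.22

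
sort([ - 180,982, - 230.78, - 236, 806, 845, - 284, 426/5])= [-284, - 236, - 230.78,  -  180,426/5,806,845, 982]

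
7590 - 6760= 830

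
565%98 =75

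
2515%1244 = 27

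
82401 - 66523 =15878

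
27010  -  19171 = 7839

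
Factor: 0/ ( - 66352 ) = 0= 0^1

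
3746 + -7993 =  - 4247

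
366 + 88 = 454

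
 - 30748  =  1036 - 31784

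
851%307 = 237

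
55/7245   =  11/1449 = 0.01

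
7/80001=7/80001=0.00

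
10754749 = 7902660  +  2852089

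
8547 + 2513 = 11060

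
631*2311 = 1458241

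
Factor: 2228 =2^2 * 557^1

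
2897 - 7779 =-4882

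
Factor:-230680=-2^3 * 5^1*73^1*79^1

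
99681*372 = 37081332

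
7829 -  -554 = 8383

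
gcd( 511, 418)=1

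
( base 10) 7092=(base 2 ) 1101110110100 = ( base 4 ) 1232310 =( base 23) D98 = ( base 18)13G0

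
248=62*4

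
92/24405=92/24405 = 0.00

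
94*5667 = 532698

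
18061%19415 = 18061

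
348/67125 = 116/22375 = 0.01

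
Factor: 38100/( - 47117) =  - 2^2*3^1*5^2 * 7^ (-1)*53^(- 1 ) = -  300/371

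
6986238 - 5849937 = 1136301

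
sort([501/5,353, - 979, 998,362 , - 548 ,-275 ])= [-979, - 548 ,-275,501/5,353,362,998]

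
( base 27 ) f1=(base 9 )501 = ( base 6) 1514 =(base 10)406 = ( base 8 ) 626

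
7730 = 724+7006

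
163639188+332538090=496177278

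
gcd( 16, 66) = 2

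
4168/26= 2084/13 = 160.31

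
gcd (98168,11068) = 4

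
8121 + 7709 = 15830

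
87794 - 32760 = 55034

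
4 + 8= 12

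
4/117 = 4/117 = 0.03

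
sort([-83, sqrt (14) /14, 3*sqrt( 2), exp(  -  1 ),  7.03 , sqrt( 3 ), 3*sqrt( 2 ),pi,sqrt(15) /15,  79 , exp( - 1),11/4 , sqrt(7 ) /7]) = [ - 83,sqrt( 15)/15, sqrt( 14) /14 , exp( - 1 ) , exp(-1) , sqrt( 7 )/7 , sqrt( 3 ),11/4,pi,3 *sqrt(2), 3*sqrt(2),  7.03, 79] 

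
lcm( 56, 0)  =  0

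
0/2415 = 0 = 0.00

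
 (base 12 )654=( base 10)928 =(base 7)2464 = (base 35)QI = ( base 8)1640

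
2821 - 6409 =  - 3588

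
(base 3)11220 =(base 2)10000100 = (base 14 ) 96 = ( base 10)132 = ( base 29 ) 4G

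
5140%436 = 344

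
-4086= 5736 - 9822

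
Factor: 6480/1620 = 4=2^2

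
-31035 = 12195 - 43230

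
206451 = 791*261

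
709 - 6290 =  - 5581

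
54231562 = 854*63503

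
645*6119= 3946755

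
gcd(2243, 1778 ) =1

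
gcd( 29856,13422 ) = 6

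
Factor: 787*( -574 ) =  - 451738 = - 2^1*7^1*41^1*787^1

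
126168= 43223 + 82945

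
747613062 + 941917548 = 1689530610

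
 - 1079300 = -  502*2150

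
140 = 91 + 49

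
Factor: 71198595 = 3^4 * 5^1*13^1 * 13523^1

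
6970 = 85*82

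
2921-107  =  2814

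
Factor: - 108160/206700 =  - 2^5*3^( -1 ) * 5^(-1)*13^1*53^( - 1 ) = - 416/795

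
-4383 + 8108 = 3725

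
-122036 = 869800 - 991836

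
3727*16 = 59632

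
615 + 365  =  980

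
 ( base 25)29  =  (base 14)43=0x3B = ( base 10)59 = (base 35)1O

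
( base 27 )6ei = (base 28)62a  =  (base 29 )5je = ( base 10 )4770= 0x12a2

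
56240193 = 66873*841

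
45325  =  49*925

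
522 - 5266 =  - 4744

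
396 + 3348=3744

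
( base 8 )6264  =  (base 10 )3252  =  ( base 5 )101002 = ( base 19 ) 903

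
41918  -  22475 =19443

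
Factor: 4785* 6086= 29121510 = 2^1*3^1* 5^1*11^1*17^1*29^1*179^1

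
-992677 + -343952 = -1336629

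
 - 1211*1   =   - 1211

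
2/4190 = 1/2095 = 0.00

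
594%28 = 6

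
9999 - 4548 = 5451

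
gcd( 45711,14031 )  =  9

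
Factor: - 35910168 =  - 2^3* 3^1 * 7^1*213751^1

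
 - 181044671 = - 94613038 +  - 86431633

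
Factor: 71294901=3^1*67^1*354701^1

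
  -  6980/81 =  - 87 + 67/81 = -86.17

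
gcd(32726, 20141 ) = 1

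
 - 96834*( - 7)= 677838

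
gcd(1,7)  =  1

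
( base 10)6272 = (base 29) 7D8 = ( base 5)200042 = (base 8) 14200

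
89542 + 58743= 148285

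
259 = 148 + 111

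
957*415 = 397155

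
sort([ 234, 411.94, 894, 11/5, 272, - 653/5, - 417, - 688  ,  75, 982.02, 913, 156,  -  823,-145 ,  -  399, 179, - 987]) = [ - 987, - 823,-688,-417, - 399,-145,  -  653/5,11/5, 75, 156, 179, 234, 272,411.94, 894,  913 , 982.02 ]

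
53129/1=53129 = 53129.00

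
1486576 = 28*53092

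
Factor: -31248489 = - 3^1*10416163^1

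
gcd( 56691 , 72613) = 1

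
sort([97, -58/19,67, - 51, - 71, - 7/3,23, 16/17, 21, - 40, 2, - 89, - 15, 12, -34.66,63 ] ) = [ - 89, - 71, - 51, - 40,  -  34.66, - 15,  -  58/19,  -  7/3 , 16/17, 2, 12  ,  21, 23, 63,67, 97]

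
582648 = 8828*66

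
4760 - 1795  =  2965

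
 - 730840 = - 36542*20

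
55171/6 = 9195 + 1/6 = 9195.17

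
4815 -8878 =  - 4063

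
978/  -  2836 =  - 489/1418 = -0.34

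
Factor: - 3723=-3^1*17^1*73^1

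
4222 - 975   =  3247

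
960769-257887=702882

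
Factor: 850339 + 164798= 1015137 = 3^2*149^1*757^1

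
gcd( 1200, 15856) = 16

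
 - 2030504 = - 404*5026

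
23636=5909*4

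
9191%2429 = 1904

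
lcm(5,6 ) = 30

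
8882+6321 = 15203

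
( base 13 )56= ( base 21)38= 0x47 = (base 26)2J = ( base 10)71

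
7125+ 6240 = 13365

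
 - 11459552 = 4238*( - 2704 )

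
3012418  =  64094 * 47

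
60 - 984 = - 924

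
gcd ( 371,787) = 1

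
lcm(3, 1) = 3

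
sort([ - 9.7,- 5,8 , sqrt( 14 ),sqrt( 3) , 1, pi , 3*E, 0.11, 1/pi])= [-9.7,-5, 0.11, 1/pi,  1, sqrt(3),  pi,  sqrt(14 ), 8,3 *E ] 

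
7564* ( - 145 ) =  - 1096780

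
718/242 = 359/121=2.97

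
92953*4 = 371812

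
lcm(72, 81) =648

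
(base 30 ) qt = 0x329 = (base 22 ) 1eh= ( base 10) 809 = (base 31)Q3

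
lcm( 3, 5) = 15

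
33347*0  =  0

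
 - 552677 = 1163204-1715881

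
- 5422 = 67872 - 73294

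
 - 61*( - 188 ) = 11468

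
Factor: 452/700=113/175 = 5^( - 2)*7^( - 1) * 113^1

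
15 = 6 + 9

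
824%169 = 148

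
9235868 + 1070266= 10306134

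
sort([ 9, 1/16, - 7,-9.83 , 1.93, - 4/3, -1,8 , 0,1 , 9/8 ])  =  [-9.83, - 7,-4/3, - 1, 0 , 1/16 , 1 , 9/8, 1.93 , 8, 9]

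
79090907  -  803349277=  - 724258370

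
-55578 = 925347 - 980925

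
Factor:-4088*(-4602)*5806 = 109228138656 = 2^5*3^1 * 7^1*13^1*59^1*73^1*2903^1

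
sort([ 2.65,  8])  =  [ 2.65,  8] 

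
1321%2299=1321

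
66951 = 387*173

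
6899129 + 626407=7525536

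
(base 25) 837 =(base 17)109g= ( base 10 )5082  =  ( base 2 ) 1001111011010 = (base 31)58t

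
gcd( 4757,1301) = 1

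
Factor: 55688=2^3*6961^1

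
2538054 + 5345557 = 7883611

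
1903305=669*2845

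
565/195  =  2 + 35/39  =  2.90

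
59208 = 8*7401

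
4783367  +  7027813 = 11811180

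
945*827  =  781515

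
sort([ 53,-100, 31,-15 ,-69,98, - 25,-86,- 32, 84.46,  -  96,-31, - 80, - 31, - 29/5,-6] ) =[  -  100,  -  96 , - 86, - 80, - 69 ,  -  32, - 31, - 31,- 25,- 15,-6,  -  29/5,31,53, 84.46, 98] 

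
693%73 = 36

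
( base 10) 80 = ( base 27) 2Q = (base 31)2I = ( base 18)48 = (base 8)120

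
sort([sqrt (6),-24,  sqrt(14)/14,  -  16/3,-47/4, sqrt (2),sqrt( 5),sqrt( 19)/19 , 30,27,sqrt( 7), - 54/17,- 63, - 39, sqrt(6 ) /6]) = [ - 63,- 39,-24,  -  47/4,-16/3,-54/17,  sqrt(19) /19, sqrt( 14)/14, sqrt(6)/6, sqrt(2), sqrt(5), sqrt( 6 ), sqrt(7),27, 30 ] 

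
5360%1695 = 275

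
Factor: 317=317^1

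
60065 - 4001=56064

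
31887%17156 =14731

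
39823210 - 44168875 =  - 4345665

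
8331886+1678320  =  10010206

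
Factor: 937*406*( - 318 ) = -120974196 =-2^2*3^1*7^1*29^1*53^1*937^1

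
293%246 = 47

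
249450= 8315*30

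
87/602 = 87/602 = 0.14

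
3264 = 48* 68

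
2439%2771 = 2439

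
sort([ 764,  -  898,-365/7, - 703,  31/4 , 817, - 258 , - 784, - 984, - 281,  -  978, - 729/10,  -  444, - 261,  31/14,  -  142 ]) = [  -  984,-978  ,-898,  -  784, - 703,-444, - 281,  -  261, - 258,-142, - 729/10, - 365/7,31/14  ,  31/4, 764,  817 ]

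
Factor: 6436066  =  2^1*7^1*  13^1*35363^1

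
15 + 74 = 89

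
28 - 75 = -47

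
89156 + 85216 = 174372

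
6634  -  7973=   -  1339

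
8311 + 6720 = 15031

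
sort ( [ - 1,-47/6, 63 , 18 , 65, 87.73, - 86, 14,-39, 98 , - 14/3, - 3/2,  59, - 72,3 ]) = [ - 86, - 72, - 39,  -  47/6 ,-14/3, - 3/2, - 1, 3, 14 , 18 , 59,63, 65,87.73, 98]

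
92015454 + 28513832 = 120529286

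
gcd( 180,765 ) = 45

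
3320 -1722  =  1598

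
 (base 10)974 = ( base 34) SM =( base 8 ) 1716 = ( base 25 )1do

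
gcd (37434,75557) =1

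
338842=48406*7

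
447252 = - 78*( - 5734)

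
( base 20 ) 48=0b1011000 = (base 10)88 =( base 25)3d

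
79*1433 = 113207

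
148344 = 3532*42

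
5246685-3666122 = 1580563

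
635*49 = 31115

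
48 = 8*6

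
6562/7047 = 6562/7047 = 0.93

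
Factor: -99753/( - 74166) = 2^(-1)*41^1*47^( - 1)*263^( - 1)*811^1 = 33251/24722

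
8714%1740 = 14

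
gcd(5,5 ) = 5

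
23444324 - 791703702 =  - 768259378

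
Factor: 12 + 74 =2^1*43^1=86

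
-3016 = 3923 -6939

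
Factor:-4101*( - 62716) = 257198316 = 2^2*3^1*1367^1*15679^1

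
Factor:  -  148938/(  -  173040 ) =2^( - 3) * 5^( - 1 ) * 7^( - 1)*241^1 = 241/280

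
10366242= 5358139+5008103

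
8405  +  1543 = 9948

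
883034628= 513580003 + 369454625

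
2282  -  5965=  - 3683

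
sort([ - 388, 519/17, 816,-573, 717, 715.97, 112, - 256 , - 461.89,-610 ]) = [ - 610, - 573, - 461.89, - 388, - 256, 519/17, 112, 715.97, 717,  816 ] 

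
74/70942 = 37/35471 = 0.00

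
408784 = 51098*8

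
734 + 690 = 1424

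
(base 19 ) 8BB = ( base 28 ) 3R0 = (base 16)C24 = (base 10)3108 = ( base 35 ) 2IS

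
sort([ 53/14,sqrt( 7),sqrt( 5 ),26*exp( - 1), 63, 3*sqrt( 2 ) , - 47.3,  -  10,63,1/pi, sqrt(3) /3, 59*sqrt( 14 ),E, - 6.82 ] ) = [ - 47.3, - 10,-6.82,1/pi, sqrt(3)/3,sqrt( 5), sqrt( 7 ),E,53/14,3*sqrt (2 ), 26*exp( - 1), 63,63,  59 * sqrt(14) ] 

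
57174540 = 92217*620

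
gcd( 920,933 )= 1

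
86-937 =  - 851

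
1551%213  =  60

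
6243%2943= 357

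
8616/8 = 1077 = 1077.00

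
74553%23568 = 3849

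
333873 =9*37097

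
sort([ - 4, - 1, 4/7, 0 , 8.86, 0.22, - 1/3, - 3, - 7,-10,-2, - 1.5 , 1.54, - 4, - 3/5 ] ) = [-10,- 7,-4, - 4, - 3, - 2, - 1.5 , - 1, - 3/5, - 1/3,0, 0.22,4/7 , 1.54, 8.86]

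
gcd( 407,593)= 1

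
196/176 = 1  +  5/44  =  1.11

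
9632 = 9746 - 114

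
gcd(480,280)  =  40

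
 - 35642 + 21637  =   - 14005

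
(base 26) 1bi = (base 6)4312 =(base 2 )1111010100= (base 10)980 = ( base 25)1e5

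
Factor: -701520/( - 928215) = 46768/61881 = 2^4*3^ ( - 1 )*37^1*79^1*20627^( - 1 )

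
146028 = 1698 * 86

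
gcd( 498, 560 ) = 2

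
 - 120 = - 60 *2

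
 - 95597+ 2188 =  - 93409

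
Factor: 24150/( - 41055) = -2^1*5^1 * 17^( - 1 ) = - 10/17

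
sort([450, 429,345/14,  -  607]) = [ - 607,345/14,429, 450]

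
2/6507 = 2/6507 = 0.00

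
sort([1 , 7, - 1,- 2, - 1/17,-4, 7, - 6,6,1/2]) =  [-6,  -  4, -2, - 1,-1/17,1/2,1, 6, 7, 7 ] 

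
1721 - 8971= - 7250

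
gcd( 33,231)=33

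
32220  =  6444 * 5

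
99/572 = 9/52 = 0.17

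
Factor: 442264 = 2^3 *59^1*937^1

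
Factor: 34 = 2^1*17^1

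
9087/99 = 3029/33 =91.79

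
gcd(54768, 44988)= 1956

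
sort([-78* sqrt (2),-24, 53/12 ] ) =[ - 78*sqrt(2), -24, 53/12 ]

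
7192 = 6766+426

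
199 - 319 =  - 120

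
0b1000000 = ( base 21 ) 31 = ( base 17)3d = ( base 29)26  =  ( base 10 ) 64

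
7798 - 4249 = 3549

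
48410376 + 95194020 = 143604396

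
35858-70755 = - 34897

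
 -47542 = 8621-56163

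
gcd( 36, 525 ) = 3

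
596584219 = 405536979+191047240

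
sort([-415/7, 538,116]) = [ - 415/7,  116,538 ] 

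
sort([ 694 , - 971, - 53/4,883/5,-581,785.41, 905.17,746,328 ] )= [ - 971,-581,  -  53/4 , 883/5, 328, 694,746,785.41,905.17] 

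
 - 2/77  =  -2/77=-  0.03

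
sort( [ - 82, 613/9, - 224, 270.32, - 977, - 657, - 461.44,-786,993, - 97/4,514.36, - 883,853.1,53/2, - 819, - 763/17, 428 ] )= [ - 977, - 883, - 819, - 786, - 657, - 461.44, - 224, - 82, - 763/17, -97/4,53/2 , 613/9,270.32,428, 514.36,853.1,993 ] 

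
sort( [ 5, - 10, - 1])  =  [ - 10 , - 1,5 ] 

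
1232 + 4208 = 5440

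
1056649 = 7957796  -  6901147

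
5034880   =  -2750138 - -7785018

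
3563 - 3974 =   -  411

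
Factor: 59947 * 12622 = 756651034  =  2^1*151^1 * 397^1*6311^1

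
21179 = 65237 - 44058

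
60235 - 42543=17692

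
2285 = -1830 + 4115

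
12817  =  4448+8369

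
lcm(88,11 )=88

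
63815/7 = 9116+3/7=   9116.43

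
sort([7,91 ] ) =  [ 7, 91 ]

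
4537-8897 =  - 4360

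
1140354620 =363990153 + 776364467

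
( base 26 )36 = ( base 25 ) 39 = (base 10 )84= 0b1010100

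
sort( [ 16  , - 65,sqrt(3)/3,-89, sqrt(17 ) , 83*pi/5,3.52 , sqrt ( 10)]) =[ - 89,  -  65, sqrt( 3)/3,sqrt( 10 ) , 3.52,sqrt(17), 16,83 * pi/5] 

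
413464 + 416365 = 829829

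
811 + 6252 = 7063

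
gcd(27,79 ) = 1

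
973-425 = 548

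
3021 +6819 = 9840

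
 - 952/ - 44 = 238/11 = 21.64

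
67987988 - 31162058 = 36825930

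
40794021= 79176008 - 38381987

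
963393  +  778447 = 1741840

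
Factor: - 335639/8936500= - 2^ ( - 2) * 5^ ( - 3)*23^1*61^(-1)*293^( - 1) * 14593^1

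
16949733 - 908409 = 16041324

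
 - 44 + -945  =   - 989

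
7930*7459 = 59149870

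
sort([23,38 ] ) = [23,38]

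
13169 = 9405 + 3764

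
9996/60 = 833/5  =  166.60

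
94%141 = 94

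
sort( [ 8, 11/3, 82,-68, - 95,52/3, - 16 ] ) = [  -  95, - 68,-16,11/3, 8,52/3, 82]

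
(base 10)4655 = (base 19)CH0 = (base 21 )ABE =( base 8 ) 11057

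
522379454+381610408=903989862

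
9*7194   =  64746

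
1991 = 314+1677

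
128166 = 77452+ 50714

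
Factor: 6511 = 17^1*383^1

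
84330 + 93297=177627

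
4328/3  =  1442 + 2/3 = 1442.67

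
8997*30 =269910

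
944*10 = 9440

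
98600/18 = 49300/9 = 5477.78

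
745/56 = 13+ 17/56 = 13.30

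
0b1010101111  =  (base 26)10B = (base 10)687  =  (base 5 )10222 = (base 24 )14f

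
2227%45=22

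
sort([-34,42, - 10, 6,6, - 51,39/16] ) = [ - 51,-34, - 10, 39/16, 6,6, 42] 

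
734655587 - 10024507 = 724631080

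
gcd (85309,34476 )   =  1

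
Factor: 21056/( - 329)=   -  2^6=-64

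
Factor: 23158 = 2^1 * 11579^1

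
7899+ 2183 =10082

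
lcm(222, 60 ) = 2220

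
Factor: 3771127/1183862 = 2^( - 1 )*17^1*193^( - 1)*3067^(- 1 )*221831^1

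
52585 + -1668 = 50917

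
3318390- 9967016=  - 6648626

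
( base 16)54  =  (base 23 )3f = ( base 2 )1010100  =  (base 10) 84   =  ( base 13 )66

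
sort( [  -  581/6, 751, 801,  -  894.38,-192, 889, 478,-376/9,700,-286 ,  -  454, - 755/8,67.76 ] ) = [  -  894.38, - 454, - 286, - 192,-581/6, - 755/8,  -  376/9, 67.76,478, 700, 751, 801, 889]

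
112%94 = 18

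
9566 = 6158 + 3408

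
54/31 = 1 + 23/31 = 1.74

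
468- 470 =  - 2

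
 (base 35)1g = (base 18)2F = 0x33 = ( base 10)51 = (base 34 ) 1h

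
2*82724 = 165448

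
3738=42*89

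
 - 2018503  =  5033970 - 7052473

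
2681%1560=1121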